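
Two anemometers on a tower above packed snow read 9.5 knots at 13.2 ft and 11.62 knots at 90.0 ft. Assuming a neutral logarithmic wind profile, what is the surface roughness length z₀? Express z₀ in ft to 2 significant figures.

Log law: V(z) ∝ ln(z/z₀). With r = V₁/V₂ = 9.5/11.62 = 0.81756,
r · ln(z₂/z₀) = ln(z₁/z₀) ⇒ ln z₀ = (ln z₁ − r·ln z₂)/(1 − r)
ln z₀ = (2.58022 − 0.81756×4.49981) / 0.18244 = -6.0217
z₀ = exp(-6.0217) = 0.002425 ft

z₀ ≈ 0.0024 ft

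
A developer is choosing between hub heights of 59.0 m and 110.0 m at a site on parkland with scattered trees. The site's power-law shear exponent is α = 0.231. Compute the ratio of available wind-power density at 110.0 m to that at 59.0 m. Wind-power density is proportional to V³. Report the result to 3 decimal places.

Speed ratio: V_B/V_A = (z_B/z_A)^α = (110.0/59.0)^0.231 = (1.8644)^0.231 = 1.15477
Power-density ratio: P_B/P_A = (V_B/V_A)³ = (1.15477)³ = 1.53987

1.540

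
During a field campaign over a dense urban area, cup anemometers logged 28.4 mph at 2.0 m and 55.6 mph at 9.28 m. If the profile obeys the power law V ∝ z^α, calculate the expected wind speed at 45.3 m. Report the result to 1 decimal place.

First find α: α = ln(V₂/V₁)/ln(z₂/z₁) = ln(55.6/28.4)/ln(9.28/2.0) = 0.67179/1.53471 = 0.4377
Extrapolate from 9.28 m to 45.3 m: V₃ = 55.6 × (45.3/9.28)^0.4377 = 55.6 × 2.0017 = 111.2950 mph

111.3 mph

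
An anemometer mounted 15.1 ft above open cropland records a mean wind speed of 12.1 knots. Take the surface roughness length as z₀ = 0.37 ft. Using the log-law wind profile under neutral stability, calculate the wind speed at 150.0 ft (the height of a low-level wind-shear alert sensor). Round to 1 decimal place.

Log law: V(z) ∝ ln(z/z₀), so V₂/V₁ = ln(z₂/z₀) / ln(z₁/z₀).
ln(150.0/0.37) = 6.0049, ln(15.1/0.37) = 3.7089
V₂ = 12.1 × 6.0049/3.7089 = 12.1 × 1.6190 = 19.5902 knots

19.6 knots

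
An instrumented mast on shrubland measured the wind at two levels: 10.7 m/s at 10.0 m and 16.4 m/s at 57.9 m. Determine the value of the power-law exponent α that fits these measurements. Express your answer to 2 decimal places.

α ≈ 0.24

Power law: V₂/V₁ = (z₂/z₁)^α ⇒ α = ln(V₂/V₁) / ln(z₂/z₁)
α = ln(16.4/10.7) / ln(57.9/10.0) = ln(1.5327) / ln(5.7900)
  = 0.42704 / 1.75613 = 0.24317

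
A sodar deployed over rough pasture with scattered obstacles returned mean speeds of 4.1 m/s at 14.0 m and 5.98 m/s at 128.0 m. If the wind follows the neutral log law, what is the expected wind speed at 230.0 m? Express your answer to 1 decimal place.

Log law: V ∝ ln(z/z₀). From the pair, with r = V₁/V₂ = 0.68562,
ln z₀ = (ln z₁ − r·ln z₂)/(1 − r) = (2.6391 − 0.68562×4.8520)/0.31438 = -2.1871 → z₀ = 0.1122 m
V₃ = V₁ · ln(z₃/z₀)/ln(z₁/z₀) = 4.1 × 7.6252/4.8262 = 6.4779 m/s

6.5 m/s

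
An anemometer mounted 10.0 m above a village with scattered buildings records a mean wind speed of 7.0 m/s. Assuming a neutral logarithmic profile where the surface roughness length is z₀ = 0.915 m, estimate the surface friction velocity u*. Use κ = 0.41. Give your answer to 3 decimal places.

Log law: V(z) = (u*/κ) · ln(z/z₀) ⇒ u* = κ · V / ln(z/z₀)
u* = 0.41 × 7.0 / ln(10.0/0.915) = 0.41 × 7.0 / 2.3914
   = 2.8700 / 2.3914 = 1.2001 m/s

u* ≈ 1.200 m/s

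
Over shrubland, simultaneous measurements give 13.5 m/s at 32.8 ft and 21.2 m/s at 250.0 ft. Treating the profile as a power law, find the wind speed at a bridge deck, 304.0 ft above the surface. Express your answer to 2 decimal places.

First find α: α = ln(V₂/V₁)/ln(z₂/z₁) = ln(21.2/13.5)/ln(250.0/32.8) = 0.45131/2.03103 = 0.2222
Extrapolate from 250.0 ft to 304.0 ft: V₃ = 21.2 × (304.0/250.0)^0.2222 = 21.2 × 1.0444 = 22.1416 m/s

22.14 m/s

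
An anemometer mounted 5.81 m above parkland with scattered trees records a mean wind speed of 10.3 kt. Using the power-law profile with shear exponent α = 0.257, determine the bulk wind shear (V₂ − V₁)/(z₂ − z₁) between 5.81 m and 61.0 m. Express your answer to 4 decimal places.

Power law: V₂ = V₁ · (z₂/z₁)^α = 10.3 × (10.4991)^0.257 = 18.8484 kt
ΔV/Δz = (18.8484 − 10.3)/(61.0 − 5.81) = 8.5484/55.1900 = 0.15489 kt/m

0.1549 kt/m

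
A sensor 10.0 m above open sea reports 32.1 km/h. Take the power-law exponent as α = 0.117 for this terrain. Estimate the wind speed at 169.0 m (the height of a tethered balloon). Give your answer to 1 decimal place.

Power-law profile: V₂ = V₁ · (z₂/z₁)^α
V₂ = 32.1 × (169.0/10.0)^0.117 = 32.1 × (16.9000)^0.117
    = 32.1 × 1.3921 = 44.6856 km/h

44.7 km/h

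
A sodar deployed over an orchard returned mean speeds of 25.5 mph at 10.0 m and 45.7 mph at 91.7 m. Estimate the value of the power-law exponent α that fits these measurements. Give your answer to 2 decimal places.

Power law: V₂/V₁ = (z₂/z₁)^α ⇒ α = ln(V₂/V₁) / ln(z₂/z₁)
α = ln(45.7/25.5) / ln(91.7/10.0) = ln(1.7922) / ln(9.1700)
  = 0.58342 / 2.21594 = 0.26328

α ≈ 0.26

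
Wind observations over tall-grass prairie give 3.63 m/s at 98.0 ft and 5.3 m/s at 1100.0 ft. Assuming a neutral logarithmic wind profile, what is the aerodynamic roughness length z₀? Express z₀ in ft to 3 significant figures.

Log law: V(z) ∝ ln(z/z₀). With r = V₁/V₂ = 3.63/5.3 = 0.68491,
r · ln(z₂/z₀) = ln(z₁/z₀) ⇒ ln z₀ = (ln z₁ − r·ln z₂)/(1 − r)
ln z₀ = (4.58497 − 0.68491×7.00307) / 0.31509 = -0.6711
z₀ = exp(-0.6711) = 0.5111 ft

z₀ ≈ 0.511 ft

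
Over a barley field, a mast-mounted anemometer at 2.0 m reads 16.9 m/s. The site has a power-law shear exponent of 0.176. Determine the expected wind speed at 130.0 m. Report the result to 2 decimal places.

35.23 m/s

Power-law profile: V₂ = V₁ · (z₂/z₁)^α
V₂ = 16.9 × (130.0/2.0)^0.176 = 16.9 × (65.0000)^0.176
    = 16.9 × 2.0848 = 35.2338 m/s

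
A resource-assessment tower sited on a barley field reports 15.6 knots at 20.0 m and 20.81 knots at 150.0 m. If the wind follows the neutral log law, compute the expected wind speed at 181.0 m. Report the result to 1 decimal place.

21.3 knots

Log law: V ∝ ln(z/z₀). From the pair, with r = V₁/V₂ = 0.74964,
ln z₀ = (ln z₁ − r·ln z₂)/(1 − r) = (2.9957 − 0.74964×5.0106)/0.25036 = -3.0374 → z₀ = 0.04796 m
V₃ = V₁ · ln(z₃/z₀)/ln(z₁/z₀) = 15.6 × 8.2359/6.0331 = 21.2958 knots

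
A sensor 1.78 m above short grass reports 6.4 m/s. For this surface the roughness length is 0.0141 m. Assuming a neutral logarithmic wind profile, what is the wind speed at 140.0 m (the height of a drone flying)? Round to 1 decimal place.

Log law: V(z) ∝ ln(z/z₀), so V₂/V₁ = ln(z₂/z₀) / ln(z₁/z₀).
ln(140.0/0.0141) = 9.2032, ln(1.78/0.0141) = 4.8382
V₂ = 6.4 × 9.2032/4.8382 = 6.4 × 1.9022 = 12.1741 m/s

12.2 m/s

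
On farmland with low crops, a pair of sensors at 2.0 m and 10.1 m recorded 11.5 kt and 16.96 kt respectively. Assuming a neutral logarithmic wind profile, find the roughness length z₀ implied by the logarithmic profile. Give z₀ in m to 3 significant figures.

z₀ ≈ 0.0660 m

Log law: V(z) ∝ ln(z/z₀). With r = V₁/V₂ = 11.5/16.96 = 0.67807,
r · ln(z₂/z₀) = ln(z₁/z₀) ⇒ ln z₀ = (ln z₁ − r·ln z₂)/(1 − r)
ln z₀ = (0.69315 − 0.67807×2.31254) / 0.32193 = -2.7177
z₀ = exp(-2.7177) = 0.06603 m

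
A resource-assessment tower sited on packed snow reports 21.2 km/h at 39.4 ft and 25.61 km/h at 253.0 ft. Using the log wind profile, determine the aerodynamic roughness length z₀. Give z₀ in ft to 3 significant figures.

z₀ ≈ 0.00516 ft

Log law: V(z) ∝ ln(z/z₀). With r = V₁/V₂ = 21.2/25.61 = 0.82780,
r · ln(z₂/z₀) = ln(z₁/z₀) ⇒ ln z₀ = (ln z₁ − r·ln z₂)/(1 − r)
ln z₀ = (3.67377 − 0.82780×5.53339) / 0.17220 = -5.2659
z₀ = exp(-5.2659) = 0.005165 ft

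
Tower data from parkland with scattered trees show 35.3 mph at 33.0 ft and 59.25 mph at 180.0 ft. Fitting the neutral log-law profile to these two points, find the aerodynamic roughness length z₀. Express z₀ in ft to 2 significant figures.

Log law: V(z) ∝ ln(z/z₀). With r = V₁/V₂ = 35.3/59.25 = 0.59578,
r · ln(z₂/z₀) = ln(z₁/z₀) ⇒ ln z₀ = (ln z₁ − r·ln z₂)/(1 − r)
ln z₀ = (3.49651 − 0.59578×5.19296) / 0.40422 = 0.9961
z₀ = exp(0.9961) = 2.708 ft

z₀ ≈ 2.7 ft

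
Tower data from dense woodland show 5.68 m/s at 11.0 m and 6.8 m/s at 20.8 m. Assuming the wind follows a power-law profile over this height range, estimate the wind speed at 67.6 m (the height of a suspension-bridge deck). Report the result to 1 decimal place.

First find α: α = ln(V₂/V₁)/ln(z₂/z₁) = ln(6.8/5.68)/ln(20.8/11.0) = 0.17997/0.63706 = 0.2825
Extrapolate from 20.8 m to 67.6 m: V₃ = 6.8 × (67.6/20.8)^0.2825 = 6.8 × 1.3951 = 9.4868 m/s

9.5 m/s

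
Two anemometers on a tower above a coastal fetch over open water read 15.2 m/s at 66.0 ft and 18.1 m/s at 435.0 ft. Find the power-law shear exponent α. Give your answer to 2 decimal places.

Power law: V₂/V₁ = (z₂/z₁)^α ⇒ α = ln(V₂/V₁) / ln(z₂/z₁)
α = ln(18.1/15.2) / ln(435.0/66.0) = ln(1.1908) / ln(6.5909)
  = 0.17462 / 1.88569 = 0.09260

α ≈ 0.09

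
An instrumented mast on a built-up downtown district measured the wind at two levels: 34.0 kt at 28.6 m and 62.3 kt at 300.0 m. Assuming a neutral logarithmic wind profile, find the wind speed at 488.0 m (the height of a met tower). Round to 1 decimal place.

68.2 kt

Log law: V ∝ ln(z/z₀). From the pair, with r = V₁/V₂ = 0.54575,
ln z₀ = (ln z₁ − r·ln z₂)/(1 − r) = (3.3534 − 0.54575×5.7038)/0.45425 = 0.5296 → z₀ = 1.698 m
V₃ = V₁ · ln(z₃/z₀)/ln(z₁/z₀) = 34.0 × 5.6607/2.8238 = 68.1582 kt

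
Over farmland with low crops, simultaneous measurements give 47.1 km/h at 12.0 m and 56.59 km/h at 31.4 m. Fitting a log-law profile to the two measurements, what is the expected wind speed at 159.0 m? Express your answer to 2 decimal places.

72.59 km/h

Log law: V ∝ ln(z/z₀). From the pair, with r = V₁/V₂ = 0.83230,
ln z₀ = (ln z₁ − r·ln z₂)/(1 − r) = (2.4849 − 0.83230×3.4468)/0.16770 = -2.2891 → z₀ = 0.1014 m
V₃ = V₁ · ln(z₃/z₀)/ln(z₁/z₀) = 47.1 × 7.3580/4.7740 = 72.5934 km/h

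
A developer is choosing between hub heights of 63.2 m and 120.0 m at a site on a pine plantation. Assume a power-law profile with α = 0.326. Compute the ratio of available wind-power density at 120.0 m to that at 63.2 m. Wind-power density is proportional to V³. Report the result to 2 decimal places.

Speed ratio: V_B/V_A = (z_B/z_A)^α = (120.0/63.2)^0.326 = (1.8987)^0.326 = 1.23248
Power-density ratio: P_B/P_A = (V_B/V_A)³ = (1.23248)³ = 1.87214

1.87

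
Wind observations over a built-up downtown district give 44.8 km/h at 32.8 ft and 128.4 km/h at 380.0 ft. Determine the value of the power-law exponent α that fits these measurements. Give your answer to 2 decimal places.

α ≈ 0.43

Power law: V₂/V₁ = (z₂/z₁)^α ⇒ α = ln(V₂/V₁) / ln(z₂/z₁)
α = ln(128.4/44.8) / ln(380.0/32.8) = ln(2.8661) / ln(11.5854)
  = 1.05294 / 2.44974 = 0.42982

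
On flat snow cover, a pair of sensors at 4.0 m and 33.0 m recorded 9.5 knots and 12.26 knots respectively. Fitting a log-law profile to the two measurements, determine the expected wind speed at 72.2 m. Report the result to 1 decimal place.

13.3 knots

Log law: V ∝ ln(z/z₀). From the pair, with r = V₁/V₂ = 0.77488,
ln z₀ = (ln z₁ − r·ln z₂)/(1 − r) = (1.3863 − 0.77488×3.4965)/0.22512 = -5.8771 → z₀ = 0.002803 m
V₃ = V₁ · ln(z₃/z₀)/ln(z₁/z₀) = 9.5 × 10.1566/7.2634 = 13.2840 knots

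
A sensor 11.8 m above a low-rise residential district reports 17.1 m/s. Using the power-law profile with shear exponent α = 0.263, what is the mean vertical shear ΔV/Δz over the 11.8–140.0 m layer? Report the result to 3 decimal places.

Power law: V₂ = V₁ · (z₂/z₁)^α = 17.1 × (11.8644)^0.263 = 32.7735 m/s
ΔV/Δz = (32.7735 − 17.1)/(140.0 − 11.8) = 15.6735/128.2000 = 0.12226 m/s/m

0.122 m/s/m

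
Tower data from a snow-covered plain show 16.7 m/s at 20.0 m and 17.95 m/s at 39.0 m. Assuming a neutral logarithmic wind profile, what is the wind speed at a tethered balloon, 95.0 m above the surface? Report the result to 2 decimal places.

Log law: V ∝ ln(z/z₀). From the pair, with r = V₁/V₂ = 0.93036,
ln z₀ = (ln z₁ − r·ln z₂)/(1 − r) = (2.9957 − 0.93036×3.6636)/0.06964 = -5.9265 → z₀ = 0.002668 m
V₃ = V₁ · ln(z₃/z₀)/ln(z₁/z₀) = 16.7 × 10.4803/8.9222 = 19.6164 m/s

19.62 m/s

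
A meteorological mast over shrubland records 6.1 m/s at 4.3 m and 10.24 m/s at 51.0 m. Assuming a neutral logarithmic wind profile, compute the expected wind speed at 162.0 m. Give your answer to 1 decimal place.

12.2 m/s

Log law: V ∝ ln(z/z₀). From the pair, with r = V₁/V₂ = 0.59570,
ln z₀ = (ln z₁ − r·ln z₂)/(1 − r) = (1.4586 − 0.59570×3.9318)/0.40430 = -2.1855 → z₀ = 0.1124 m
V₃ = V₁ · ln(z₃/z₀)/ln(z₁/z₀) = 6.1 × 7.2731/3.6441 = 12.1747 m/s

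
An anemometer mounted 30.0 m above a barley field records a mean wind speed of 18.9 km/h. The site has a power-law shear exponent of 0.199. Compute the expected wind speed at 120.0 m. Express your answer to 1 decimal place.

Power-law profile: V₂ = V₁ · (z₂/z₁)^α
V₂ = 18.9 × (120.0/30.0)^0.199 = 18.9 × (4.0000)^0.199
    = 18.9 × 1.3177 = 24.9042 km/h

24.9 km/h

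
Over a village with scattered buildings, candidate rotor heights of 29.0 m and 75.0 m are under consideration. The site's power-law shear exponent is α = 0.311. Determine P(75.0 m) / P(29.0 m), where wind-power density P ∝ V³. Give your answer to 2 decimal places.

2.43

Speed ratio: V_B/V_A = (z_B/z_A)^α = (75.0/29.0)^0.311 = (2.5862)^0.311 = 1.34381
Power-density ratio: P_B/P_A = (V_B/V_A)³ = (1.34381)³ = 2.42669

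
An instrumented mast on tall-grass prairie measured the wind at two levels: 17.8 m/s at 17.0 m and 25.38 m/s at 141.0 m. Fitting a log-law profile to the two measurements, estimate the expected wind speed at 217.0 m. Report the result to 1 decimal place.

Log law: V ∝ ln(z/z₀). From the pair, with r = V₁/V₂ = 0.70134,
ln z₀ = (ln z₁ − r·ln z₂)/(1 − r) = (2.8332 − 0.70134×4.9488)/0.29866 = -2.1347 → z₀ = 0.1183 m
V₃ = V₁ · ln(z₃/z₀)/ln(z₁/z₀) = 17.8 × 7.5146/4.9679 = 26.9248 m/s

26.9 m/s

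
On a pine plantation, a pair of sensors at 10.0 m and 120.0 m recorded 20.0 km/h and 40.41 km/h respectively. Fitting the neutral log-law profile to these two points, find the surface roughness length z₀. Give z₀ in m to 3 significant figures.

z₀ ≈ 0.876 m

Log law: V(z) ∝ ln(z/z₀). With r = V₁/V₂ = 20.0/40.41 = 0.49493,
r · ln(z₂/z₀) = ln(z₁/z₀) ⇒ ln z₀ = (ln z₁ − r·ln z₂)/(1 − r)
ln z₀ = (2.30259 − 0.49493×4.78749) / 0.50507 = -0.1324
z₀ = exp(-0.1324) = 0.8760 m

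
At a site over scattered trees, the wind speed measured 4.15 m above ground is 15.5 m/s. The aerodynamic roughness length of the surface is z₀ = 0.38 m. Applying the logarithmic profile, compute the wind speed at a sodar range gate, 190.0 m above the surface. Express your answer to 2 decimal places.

40.29 m/s

Log law: V(z) ∝ ln(z/z₀), so V₂/V₁ = ln(z₂/z₀) / ln(z₁/z₀).
ln(190.0/0.38) = 6.2146, ln(4.15/0.38) = 2.3907
V₂ = 15.5 × 6.2146/2.3907 = 15.5 × 2.5995 = 40.2923 m/s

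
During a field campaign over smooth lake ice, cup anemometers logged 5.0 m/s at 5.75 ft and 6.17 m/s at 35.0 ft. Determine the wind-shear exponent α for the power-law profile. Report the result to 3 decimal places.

Power law: V₂/V₁ = (z₂/z₁)^α ⇒ α = ln(V₂/V₁) / ln(z₂/z₁)
α = ln(6.17/5.0) / ln(35.0/5.75) = ln(1.2340) / ln(6.0870)
  = 0.21026 / 1.80615 = 0.11641

α ≈ 0.116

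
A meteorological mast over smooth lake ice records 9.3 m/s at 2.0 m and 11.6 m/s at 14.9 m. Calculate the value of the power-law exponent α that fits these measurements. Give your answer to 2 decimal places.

α ≈ 0.11

Power law: V₂/V₁ = (z₂/z₁)^α ⇒ α = ln(V₂/V₁) / ln(z₂/z₁)
α = ln(11.6/9.3) / ln(14.9/2.0) = ln(1.2473) / ln(7.4500)
  = 0.22099 / 2.00821 = 0.11004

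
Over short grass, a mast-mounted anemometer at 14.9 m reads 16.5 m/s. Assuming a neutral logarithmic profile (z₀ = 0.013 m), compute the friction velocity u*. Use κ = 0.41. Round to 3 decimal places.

Log law: V(z) = (u*/κ) · ln(z/z₀) ⇒ u* = κ · V / ln(z/z₀)
u* = 0.41 × 16.5 / ln(14.9/0.013) = 0.41 × 16.5 / 7.0442
   = 6.7650 / 7.0442 = 0.9604 m/s

u* ≈ 0.960 m/s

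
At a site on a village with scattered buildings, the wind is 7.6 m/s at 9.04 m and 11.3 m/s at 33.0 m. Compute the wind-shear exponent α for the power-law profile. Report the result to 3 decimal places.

α ≈ 0.306

Power law: V₂/V₁ = (z₂/z₁)^α ⇒ α = ln(V₂/V₁) / ln(z₂/z₁)
α = ln(11.3/7.6) / ln(33.0/9.04) = ln(1.4868) / ln(3.6504)
  = 0.39665 / 1.29485 = 0.30633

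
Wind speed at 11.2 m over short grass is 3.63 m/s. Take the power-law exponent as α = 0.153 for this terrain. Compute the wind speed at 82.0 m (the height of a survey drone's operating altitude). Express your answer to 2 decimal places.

Power-law profile: V₂ = V₁ · (z₂/z₁)^α
V₂ = 3.63 × (82.0/11.2)^0.153 = 3.63 × (7.3214)^0.153
    = 3.63 × 1.3561 = 4.9225 m/s

4.92 m/s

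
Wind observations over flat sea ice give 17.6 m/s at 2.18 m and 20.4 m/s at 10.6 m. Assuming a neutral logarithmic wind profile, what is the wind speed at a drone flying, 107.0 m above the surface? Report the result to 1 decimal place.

24.5 m/s

Log law: V ∝ ln(z/z₀). From the pair, with r = V₁/V₂ = 0.86275,
ln z₀ = (ln z₁ − r·ln z₂)/(1 − r) = (0.7793 − 0.86275×2.3609)/0.13725 = -9.1617 → z₀ = 0.0001050 m
V₃ = V₁ · ln(z₃/z₀)/ln(z₁/z₀) = 17.6 × 13.8345/9.9410 = 24.4932 m/s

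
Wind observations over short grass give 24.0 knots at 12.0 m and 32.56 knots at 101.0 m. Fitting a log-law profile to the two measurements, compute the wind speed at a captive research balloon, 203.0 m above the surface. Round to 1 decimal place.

Log law: V ∝ ln(z/z₀). From the pair, with r = V₁/V₂ = 0.73710,
ln z₀ = (ln z₁ − r·ln z₂)/(1 − r) = (2.4849 − 0.73710×4.6151)/0.26290 = -3.4877 → z₀ = 0.03057 m
V₃ = V₁ · ln(z₃/z₀)/ln(z₁/z₀) = 24.0 × 8.8009/5.9726 = 35.3652 knots

35.4 knots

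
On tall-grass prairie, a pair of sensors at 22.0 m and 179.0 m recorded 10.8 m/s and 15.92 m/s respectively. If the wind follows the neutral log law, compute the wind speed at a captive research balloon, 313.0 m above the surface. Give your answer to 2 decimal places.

Log law: V ∝ ln(z/z₀). From the pair, with r = V₁/V₂ = 0.67839,
ln z₀ = (ln z₁ − r·ln z₂)/(1 − r) = (3.0910 − 0.67839×5.1874)/0.32161 = -1.3309 → z₀ = 0.2642 m
V₃ = V₁ · ln(z₃/z₀)/ln(z₁/z₀) = 10.8 × 7.0771/4.4220 = 17.2848 m/s

17.28 m/s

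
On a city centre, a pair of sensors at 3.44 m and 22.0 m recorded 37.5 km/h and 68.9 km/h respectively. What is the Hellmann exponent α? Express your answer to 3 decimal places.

α ≈ 0.328

Power law: V₂/V₁ = (z₂/z₁)^α ⇒ α = ln(V₂/V₁) / ln(z₂/z₁)
α = ln(68.9/37.5) / ln(22.0/3.44) = ln(1.8373) / ln(6.3953)
  = 0.60832 / 1.85557 = 0.32783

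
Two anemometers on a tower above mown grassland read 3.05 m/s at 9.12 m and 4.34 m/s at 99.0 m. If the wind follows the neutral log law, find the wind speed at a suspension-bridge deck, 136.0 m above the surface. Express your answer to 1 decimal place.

Log law: V ∝ ln(z/z₀). From the pair, with r = V₁/V₂ = 0.70276,
ln z₀ = (ln z₁ − r·ln z₂)/(1 − r) = (2.2105 − 0.70276×4.5951)/0.29724 = -3.4277 → z₀ = 0.03246 m
V₃ = V₁ · ln(z₃/z₀)/ln(z₁/z₀) = 3.05 × 8.3403/5.6381 = 4.5118 m/s

4.5 m/s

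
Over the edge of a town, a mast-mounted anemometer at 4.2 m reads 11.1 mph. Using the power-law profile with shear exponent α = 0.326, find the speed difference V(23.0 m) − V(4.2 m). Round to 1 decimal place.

8.2 mph

Power law: V₂ = V₁ · (z₂/z₁)^α = 11.1 × (5.4762)^0.326 = 19.3227 mph
ΔV = 19.3227 − 11.1 = 8.2227 mph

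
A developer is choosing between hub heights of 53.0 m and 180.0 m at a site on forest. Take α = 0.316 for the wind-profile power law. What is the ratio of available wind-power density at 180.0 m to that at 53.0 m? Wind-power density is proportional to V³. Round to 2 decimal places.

3.19

Speed ratio: V_B/V_A = (z_B/z_A)^α = (180.0/53.0)^0.316 = (3.3962)^0.316 = 1.47162
Power-density ratio: P_B/P_A = (V_B/V_A)³ = (1.47162)³ = 3.18702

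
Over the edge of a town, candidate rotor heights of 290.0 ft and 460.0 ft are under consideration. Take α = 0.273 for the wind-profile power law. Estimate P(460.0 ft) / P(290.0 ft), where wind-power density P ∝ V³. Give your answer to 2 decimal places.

Speed ratio: V_B/V_A = (z_B/z_A)^α = (460.0/290.0)^0.273 = (1.5862)^0.273 = 1.13422
Power-density ratio: P_B/P_A = (V_B/V_A)³ = (1.13422)³ = 1.45913

1.46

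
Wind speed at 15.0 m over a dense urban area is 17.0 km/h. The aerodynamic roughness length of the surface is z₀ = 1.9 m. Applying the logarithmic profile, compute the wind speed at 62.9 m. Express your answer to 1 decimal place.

28.8 km/h

Log law: V(z) ∝ ln(z/z₀), so V₂/V₁ = ln(z₂/z₀) / ln(z₁/z₀).
ln(62.9/1.9) = 3.4997, ln(15.0/1.9) = 2.0662
V₂ = 17.0 × 3.4997/2.0662 = 17.0 × 1.6938 = 28.7943 km/h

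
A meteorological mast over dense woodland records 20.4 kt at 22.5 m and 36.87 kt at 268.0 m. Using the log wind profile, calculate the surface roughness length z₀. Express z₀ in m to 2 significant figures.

z₀ ≈ 1.0 m

Log law: V(z) ∝ ln(z/z₀). With r = V₁/V₂ = 20.4/36.87 = 0.55330,
r · ln(z₂/z₀) = ln(z₁/z₀) ⇒ ln z₀ = (ln z₁ − r·ln z₂)/(1 − r)
ln z₀ = (3.11352 − 0.55330×5.59099) / 0.44670 = 0.0449
z₀ = exp(0.0449) = 1.046 m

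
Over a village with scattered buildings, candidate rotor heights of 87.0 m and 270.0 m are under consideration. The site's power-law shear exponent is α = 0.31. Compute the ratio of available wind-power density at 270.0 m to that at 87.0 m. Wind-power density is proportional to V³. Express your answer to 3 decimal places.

2.867

Speed ratio: V_B/V_A = (z_B/z_A)^α = (270.0/87.0)^0.31 = (3.1034)^0.31 = 1.42060
Power-density ratio: P_B/P_A = (V_B/V_A)³ = (1.42060)³ = 2.86692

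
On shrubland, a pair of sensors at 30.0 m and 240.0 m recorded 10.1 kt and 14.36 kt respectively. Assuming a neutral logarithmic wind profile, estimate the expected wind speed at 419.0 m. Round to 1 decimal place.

15.5 kt

Log law: V ∝ ln(z/z₀). From the pair, with r = V₁/V₂ = 0.70334,
ln z₀ = (ln z₁ − r·ln z₂)/(1 − r) = (3.4012 − 0.70334×5.4806)/0.29666 = -1.5289 → z₀ = 0.2168 m
V₃ = V₁ · ln(z₃/z₀)/ln(z₁/z₀) = 10.1 × 7.5668/4.9301 = 15.5016 kt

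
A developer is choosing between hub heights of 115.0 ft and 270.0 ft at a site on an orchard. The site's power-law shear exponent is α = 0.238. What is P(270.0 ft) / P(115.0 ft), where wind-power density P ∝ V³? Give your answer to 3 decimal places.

1.839

Speed ratio: V_B/V_A = (z_B/z_A)^α = (270.0/115.0)^0.238 = (2.3478)^0.238 = 1.22523
Power-density ratio: P_B/P_A = (V_B/V_A)³ = (1.22523)³ = 1.83931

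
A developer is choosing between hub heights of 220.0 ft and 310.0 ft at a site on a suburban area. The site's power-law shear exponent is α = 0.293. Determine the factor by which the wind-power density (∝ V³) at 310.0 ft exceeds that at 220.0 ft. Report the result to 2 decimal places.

Speed ratio: V_B/V_A = (z_B/z_A)^α = (310.0/220.0)^0.293 = (1.4091)^0.293 = 1.10570
Power-density ratio: P_B/P_A = (V_B/V_A)³ = (1.10570)³ = 1.35182

1.35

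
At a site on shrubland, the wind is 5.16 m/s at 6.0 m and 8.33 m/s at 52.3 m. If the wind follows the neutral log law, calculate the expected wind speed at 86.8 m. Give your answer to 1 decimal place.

Log law: V ∝ ln(z/z₀). From the pair, with r = V₁/V₂ = 0.61945,
ln z₀ = (ln z₁ − r·ln z₂)/(1 − r) = (1.7918 − 0.61945×3.9570)/0.38055 = -1.7327 → z₀ = 0.1768 m
V₃ = V₁ · ln(z₃/z₀)/ln(z₁/z₀) = 5.16 × 6.1963/3.5245 = 9.0717 m/s

9.1 m/s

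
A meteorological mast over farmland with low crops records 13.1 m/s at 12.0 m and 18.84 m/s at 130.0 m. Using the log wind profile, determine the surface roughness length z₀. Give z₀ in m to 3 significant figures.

Log law: V(z) ∝ ln(z/z₀). With r = V₁/V₂ = 13.1/18.84 = 0.69533,
r · ln(z₂/z₀) = ln(z₁/z₀) ⇒ ln z₀ = (ln z₁ − r·ln z₂)/(1 − r)
ln z₀ = (2.48491 − 0.69533×4.86753) / 0.30467 = -2.9528
z₀ = exp(-2.9528) = 0.05219 m

z₀ ≈ 0.0522 m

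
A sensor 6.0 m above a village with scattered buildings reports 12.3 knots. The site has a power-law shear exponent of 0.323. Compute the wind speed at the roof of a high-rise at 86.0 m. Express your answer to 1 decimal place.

29.1 knots

Power-law profile: V₂ = V₁ · (z₂/z₁)^α
V₂ = 12.3 × (86.0/6.0)^0.323 = 12.3 × (14.3333)^0.323
    = 12.3 × 2.3632 = 29.0673 knots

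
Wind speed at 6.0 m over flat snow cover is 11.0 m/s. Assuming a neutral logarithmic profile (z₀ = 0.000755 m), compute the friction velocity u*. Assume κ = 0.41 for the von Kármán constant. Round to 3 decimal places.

Log law: V(z) = (u*/κ) · ln(z/z₀) ⇒ u* = κ · V / ln(z/z₀)
u* = 0.41 × 11.0 / ln(6.0/0.000755) = 0.41 × 11.0 / 8.9806
   = 4.5100 / 8.9806 = 0.5022 m/s

u* ≈ 0.502 m/s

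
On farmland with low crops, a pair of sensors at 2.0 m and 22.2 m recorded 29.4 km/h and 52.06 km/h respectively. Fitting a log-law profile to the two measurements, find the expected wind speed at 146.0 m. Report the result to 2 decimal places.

Log law: V ∝ ln(z/z₀). From the pair, with r = V₁/V₂ = 0.56473,
ln z₀ = (ln z₁ − r·ln z₂)/(1 − r) = (0.6931 − 0.56473×3.1001)/0.43527 = -2.4297 → z₀ = 0.08806 m
V₃ = V₁ · ln(z₃/z₀)/ln(z₁/z₀) = 29.4 × 7.4133/3.1229 = 69.7922 km/h

69.79 km/h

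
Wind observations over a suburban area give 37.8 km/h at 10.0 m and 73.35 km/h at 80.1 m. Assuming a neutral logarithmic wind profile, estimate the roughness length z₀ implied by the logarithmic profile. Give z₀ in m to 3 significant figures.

z₀ ≈ 1.09 m

Log law: V(z) ∝ ln(z/z₀). With r = V₁/V₂ = 37.8/73.35 = 0.51534,
r · ln(z₂/z₀) = ln(z₁/z₀) ⇒ ln z₀ = (ln z₁ − r·ln z₂)/(1 − r)
ln z₀ = (2.30259 − 0.51534×4.38328) / 0.48466 = 0.0902
z₀ = exp(0.0902) = 1.094 m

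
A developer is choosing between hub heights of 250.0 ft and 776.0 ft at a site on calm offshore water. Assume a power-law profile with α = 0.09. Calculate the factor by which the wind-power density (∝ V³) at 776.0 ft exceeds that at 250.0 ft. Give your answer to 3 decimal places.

Speed ratio: V_B/V_A = (z_B/z_A)^α = (776.0/250.0)^0.09 = (3.1040)^0.09 = 1.10732
Power-density ratio: P_B/P_A = (V_B/V_A)³ = (1.10732)³ = 1.35775

1.358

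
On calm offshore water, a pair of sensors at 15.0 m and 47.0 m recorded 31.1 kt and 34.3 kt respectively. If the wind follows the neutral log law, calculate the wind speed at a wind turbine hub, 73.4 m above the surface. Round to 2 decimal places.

Log law: V ∝ ln(z/z₀). From the pair, with r = V₁/V₂ = 0.90671,
ln z₀ = (ln z₁ − r·ln z₂)/(1 − r) = (2.7081 − 0.90671×3.8501)/0.09329 = -8.3917 → z₀ = 0.0002267 m
V₃ = V₁ · ln(z₃/z₀)/ln(z₁/z₀) = 31.1 × 12.6876/11.0998 = 35.5490 kt

35.55 kt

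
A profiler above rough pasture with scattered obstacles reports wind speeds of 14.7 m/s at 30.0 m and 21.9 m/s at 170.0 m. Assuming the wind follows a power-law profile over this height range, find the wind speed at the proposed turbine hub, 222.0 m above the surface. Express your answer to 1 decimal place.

First find α: α = ln(V₂/V₁)/ln(z₂/z₁) = ln(21.9/14.7)/ln(170.0/30.0) = 0.39864/1.73460 = 0.2298
Extrapolate from 170.0 m to 222.0 m: V₃ = 21.9 × (222.0/170.0)^0.2298 = 21.9 × 1.0633 = 23.2852 m/s

23.3 m/s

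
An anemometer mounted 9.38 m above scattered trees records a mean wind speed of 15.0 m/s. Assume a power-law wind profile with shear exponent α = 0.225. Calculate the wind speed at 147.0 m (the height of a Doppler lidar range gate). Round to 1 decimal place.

Power-law profile: V₂ = V₁ · (z₂/z₁)^α
V₂ = 15.0 × (147.0/9.38)^0.225 = 15.0 × (15.6716)^0.225
    = 15.0 × 1.8574 = 27.8607 m/s

27.9 m/s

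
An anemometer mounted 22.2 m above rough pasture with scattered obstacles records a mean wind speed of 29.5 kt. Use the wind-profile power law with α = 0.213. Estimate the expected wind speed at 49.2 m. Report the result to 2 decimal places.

Power-law profile: V₂ = V₁ · (z₂/z₁)^α
V₂ = 29.5 × (49.2/22.2)^0.213 = 29.5 × (2.2162)^0.213
    = 29.5 × 1.1847 = 34.9492 kt

34.95 kt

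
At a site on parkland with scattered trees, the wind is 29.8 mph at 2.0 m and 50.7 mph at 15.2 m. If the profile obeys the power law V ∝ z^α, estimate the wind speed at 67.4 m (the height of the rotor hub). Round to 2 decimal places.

First find α: α = ln(V₂/V₁)/ln(z₂/z₁) = ln(50.7/29.8)/ln(15.2/2.0) = 0.53142/2.02815 = 0.2620
Extrapolate from 15.2 m to 67.4 m: V₃ = 50.7 × (67.4/15.2)^0.2620 = 50.7 × 1.4773 = 74.9010 mph

74.90 mph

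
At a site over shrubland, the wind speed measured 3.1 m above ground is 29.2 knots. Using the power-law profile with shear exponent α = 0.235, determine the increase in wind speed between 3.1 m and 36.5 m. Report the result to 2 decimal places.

Power law: V₂ = V₁ · (z₂/z₁)^α = 29.2 × (11.7742)^0.235 = 52.1257 knots
ΔV = 52.1257 − 29.2 = 22.9257 knots

22.93 knots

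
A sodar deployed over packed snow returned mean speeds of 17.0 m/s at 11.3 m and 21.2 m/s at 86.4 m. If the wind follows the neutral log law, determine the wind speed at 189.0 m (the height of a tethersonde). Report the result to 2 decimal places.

Log law: V ∝ ln(z/z₀). From the pair, with r = V₁/V₂ = 0.80189,
ln z₀ = (ln z₁ − r·ln z₂)/(1 − r) = (2.4248 − 0.80189×4.4590)/0.19811 = -5.8088 → z₀ = 0.003001 m
V₃ = V₁ · ln(z₃/z₀)/ln(z₁/z₀) = 17.0 × 11.0506/8.2336 = 22.8162 m/s

22.82 m/s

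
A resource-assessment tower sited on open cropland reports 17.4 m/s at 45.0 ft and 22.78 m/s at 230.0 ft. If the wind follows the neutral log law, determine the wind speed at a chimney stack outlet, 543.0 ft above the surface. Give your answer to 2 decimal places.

25.61 m/s

Log law: V ∝ ln(z/z₀). From the pair, with r = V₁/V₂ = 0.76383,
ln z₀ = (ln z₁ − r·ln z₂)/(1 − r) = (3.8067 − 0.76383×5.4381)/0.23617 = -1.4697 → z₀ = 0.2300 ft
V₃ = V₁ · ln(z₃/z₀)/ln(z₁/z₀) = 17.4 × 7.7668/5.2763 = 25.6129 m/s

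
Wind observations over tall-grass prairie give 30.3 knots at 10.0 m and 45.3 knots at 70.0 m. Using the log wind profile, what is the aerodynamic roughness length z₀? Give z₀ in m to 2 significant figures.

z₀ ≈ 0.20 m

Log law: V(z) ∝ ln(z/z₀). With r = V₁/V₂ = 30.3/45.3 = 0.66887,
r · ln(z₂/z₀) = ln(z₁/z₀) ⇒ ln z₀ = (ln z₁ − r·ln z₂)/(1 − r)
ln z₀ = (2.30259 − 0.66887×4.24850) / 0.33113 = -1.6282
z₀ = exp(-1.6282) = 0.1963 m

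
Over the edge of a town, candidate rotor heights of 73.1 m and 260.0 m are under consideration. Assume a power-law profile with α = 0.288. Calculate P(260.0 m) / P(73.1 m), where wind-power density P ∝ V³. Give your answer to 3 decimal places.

2.993

Speed ratio: V_B/V_A = (z_B/z_A)^α = (260.0/73.1)^0.288 = (3.5568)^0.288 = 1.44113
Power-density ratio: P_B/P_A = (V_B/V_A)³ = (1.44113)³ = 2.99304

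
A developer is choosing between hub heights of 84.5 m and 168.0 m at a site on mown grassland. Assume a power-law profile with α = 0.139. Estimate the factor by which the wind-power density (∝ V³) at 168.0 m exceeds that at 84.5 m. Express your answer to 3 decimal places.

Speed ratio: V_B/V_A = (z_B/z_A)^α = (168.0/84.5)^0.139 = (1.9882)^0.139 = 1.10023
Power-density ratio: P_B/P_A = (V_B/V_A)³ = (1.10023)³ = 1.33185

1.332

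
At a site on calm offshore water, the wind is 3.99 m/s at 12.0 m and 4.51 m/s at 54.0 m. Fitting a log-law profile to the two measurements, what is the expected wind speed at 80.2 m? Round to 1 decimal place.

4.6 m/s

Log law: V ∝ ln(z/z₀). From the pair, with r = V₁/V₂ = 0.88470,
ln z₀ = (ln z₁ − r·ln z₂)/(1 − r) = (2.4849 − 0.88470×3.9890)/0.11530 = -9.0560 → z₀ = 0.0001167 m
V₃ = V₁ · ln(z₃/z₀)/ln(z₁/z₀) = 3.99 × 13.4405/11.5409 = 4.6467 m/s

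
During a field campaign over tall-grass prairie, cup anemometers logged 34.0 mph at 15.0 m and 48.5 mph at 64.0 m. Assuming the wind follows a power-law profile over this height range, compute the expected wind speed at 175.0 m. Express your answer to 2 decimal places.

62.04 mph

First find α: α = ln(V₂/V₁)/ln(z₂/z₁) = ln(48.5/34.0)/ln(64.0/15.0) = 0.35520/1.45083 = 0.2448
Extrapolate from 64.0 m to 175.0 m: V₃ = 48.5 × (175.0/64.0)^0.2448 = 48.5 × 1.2792 = 62.0435 mph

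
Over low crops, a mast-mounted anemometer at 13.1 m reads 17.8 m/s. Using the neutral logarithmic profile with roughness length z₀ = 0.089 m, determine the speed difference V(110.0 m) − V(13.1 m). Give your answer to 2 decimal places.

7.59 m/s

Log law: V₂ = V₁ · ln(z₂/z₀)/ln(z₁/z₀) = 17.8 × 7.1196/4.9917 = 25.3878 m/s
ΔV = 25.3878 − 17.8 = 7.5878 m/s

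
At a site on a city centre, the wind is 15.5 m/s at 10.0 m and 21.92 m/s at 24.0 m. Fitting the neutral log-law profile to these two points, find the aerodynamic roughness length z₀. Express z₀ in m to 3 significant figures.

z₀ ≈ 1.21 m

Log law: V(z) ∝ ln(z/z₀). With r = V₁/V₂ = 15.5/21.92 = 0.70712,
r · ln(z₂/z₀) = ln(z₁/z₀) ⇒ ln z₀ = (ln z₁ − r·ln z₂)/(1 − r)
ln z₀ = (2.30259 − 0.70712×3.17805) / 0.29288 = 0.1889
z₀ = exp(0.1889) = 1.208 m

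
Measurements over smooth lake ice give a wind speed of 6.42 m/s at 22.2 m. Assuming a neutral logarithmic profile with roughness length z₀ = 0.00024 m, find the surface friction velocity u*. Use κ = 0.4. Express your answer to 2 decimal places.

u* ≈ 0.22 m/s

Log law: V(z) = (u*/κ) · ln(z/z₀) ⇒ u* = κ · V / ln(z/z₀)
u* = 0.4 × 6.42 / ln(22.2/0.00024) = 0.4 × 6.42 / 11.4350
   = 2.5680 / 11.4350 = 0.2246 m/s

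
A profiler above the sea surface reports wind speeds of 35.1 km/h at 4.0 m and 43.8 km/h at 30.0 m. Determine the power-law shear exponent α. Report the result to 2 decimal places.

α ≈ 0.11

Power law: V₂/V₁ = (z₂/z₁)^α ⇒ α = ln(V₂/V₁) / ln(z₂/z₁)
α = ln(43.8/35.1) / ln(30.0/4.0) = ln(1.2479) / ln(7.5000)
  = 0.22143 / 2.01490 = 0.10990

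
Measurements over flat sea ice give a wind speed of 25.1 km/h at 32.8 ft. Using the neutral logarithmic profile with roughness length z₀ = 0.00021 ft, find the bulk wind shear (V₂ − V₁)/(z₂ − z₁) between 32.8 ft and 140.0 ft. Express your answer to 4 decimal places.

0.0284 km/h/ft

Log law: V₂ = V₁ · ln(z₂/z₀)/ln(z₁/z₀) = 25.1 × 13.4100/11.9588 = 28.1459 km/h
ΔV/Δz = (28.1459 − 25.1)/(140.0 − 32.8) = 3.0459/107.2000 = 0.02841 km/h/ft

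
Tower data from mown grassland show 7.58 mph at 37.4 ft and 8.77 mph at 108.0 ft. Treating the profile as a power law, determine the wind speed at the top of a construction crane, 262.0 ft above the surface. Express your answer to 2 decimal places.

9.91 mph

First find α: α = ln(V₂/V₁)/ln(z₂/z₁) = ln(8.77/7.58)/ln(108.0/37.4) = 0.14582/1.06046 = 0.1375
Extrapolate from 108.0 ft to 262.0 ft: V₃ = 8.77 × (262.0/108.0)^0.1375 = 8.77 × 1.1296 = 9.9066 mph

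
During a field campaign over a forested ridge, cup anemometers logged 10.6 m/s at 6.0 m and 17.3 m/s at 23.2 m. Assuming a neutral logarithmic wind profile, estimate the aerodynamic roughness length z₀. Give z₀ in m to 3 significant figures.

z₀ ≈ 0.706 m

Log law: V(z) ∝ ln(z/z₀). With r = V₁/V₂ = 10.6/17.3 = 0.61272,
r · ln(z₂/z₀) = ln(z₁/z₀) ⇒ ln z₀ = (ln z₁ − r·ln z₂)/(1 − r)
ln z₀ = (1.79176 − 0.61272×3.14415) / 0.38728 = -0.3478
z₀ = exp(-0.3478) = 0.7062 m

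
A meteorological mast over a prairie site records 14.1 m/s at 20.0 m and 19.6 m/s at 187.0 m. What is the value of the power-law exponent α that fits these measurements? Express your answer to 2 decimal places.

α ≈ 0.15

Power law: V₂/V₁ = (z₂/z₁)^α ⇒ α = ln(V₂/V₁) / ln(z₂/z₁)
α = ln(19.6/14.1) / ln(187.0/20.0) = ln(1.3901) / ln(9.3500)
  = 0.32935 / 2.23538 = 0.14734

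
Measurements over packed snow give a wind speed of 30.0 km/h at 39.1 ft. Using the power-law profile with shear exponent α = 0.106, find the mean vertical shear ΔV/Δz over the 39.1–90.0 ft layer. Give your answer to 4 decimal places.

Power law: V₂ = V₁ · (z₂/z₁)^α = 30.0 × (2.3018)^0.106 = 32.7718 km/h
ΔV/Δz = (32.7718 − 30.0)/(90.0 − 39.1) = 2.7718/50.9000 = 0.05446 km/h/ft

0.0545 km/h/ft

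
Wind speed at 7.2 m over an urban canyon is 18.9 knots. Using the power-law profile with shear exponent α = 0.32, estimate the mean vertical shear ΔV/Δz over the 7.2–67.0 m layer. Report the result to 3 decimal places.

Power law: V₂ = V₁ · (z₂/z₁)^α = 18.9 × (9.3056)^0.32 = 38.5886 knots
ΔV/Δz = (38.5886 − 18.9)/(67.0 − 7.2) = 19.6886/59.8000 = 0.32924 knots/m

0.329 knots/m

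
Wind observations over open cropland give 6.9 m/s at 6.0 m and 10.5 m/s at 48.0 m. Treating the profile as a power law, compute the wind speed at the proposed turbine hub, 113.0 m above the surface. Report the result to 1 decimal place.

12.5 m/s

First find α: α = ln(V₂/V₁)/ln(z₂/z₁) = ln(10.5/6.9)/ln(48.0/6.0) = 0.41985/2.07944 = 0.2019
Extrapolate from 48.0 m to 113.0 m: V₃ = 10.5 × (113.0/48.0)^0.2019 = 10.5 × 1.1887 = 12.4815 m/s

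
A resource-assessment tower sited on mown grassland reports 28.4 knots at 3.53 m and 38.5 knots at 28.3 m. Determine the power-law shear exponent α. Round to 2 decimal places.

α ≈ 0.15

Power law: V₂/V₁ = (z₂/z₁)^α ⇒ α = ln(V₂/V₁) / ln(z₂/z₁)
α = ln(38.5/28.4) / ln(28.3/3.53) = ln(1.3556) / ln(8.0170)
  = 0.30427 / 2.08156 = 0.14617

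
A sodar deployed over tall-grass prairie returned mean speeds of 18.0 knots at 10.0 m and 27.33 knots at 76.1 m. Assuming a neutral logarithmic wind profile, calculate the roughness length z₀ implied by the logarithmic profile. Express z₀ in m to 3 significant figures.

Log law: V(z) ∝ ln(z/z₀). With r = V₁/V₂ = 18.0/27.33 = 0.65862,
r · ln(z₂/z₀) = ln(z₁/z₀) ⇒ ln z₀ = (ln z₁ − r·ln z₂)/(1 − r)
ln z₀ = (2.30259 − 0.65862×4.33205) / 0.34138 = -1.6128
z₀ = exp(-1.6128) = 0.1993 m

z₀ ≈ 0.199 m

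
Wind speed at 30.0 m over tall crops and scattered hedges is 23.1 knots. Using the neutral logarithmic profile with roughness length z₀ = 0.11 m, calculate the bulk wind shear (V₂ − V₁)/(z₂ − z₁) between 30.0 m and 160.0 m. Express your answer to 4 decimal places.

Log law: V₂ = V₁ · ln(z₂/z₀)/ln(z₁/z₀) = 23.1 × 7.2824/5.6085 = 29.9947 knots
ΔV/Δz = (29.9947 − 23.1)/(160.0 − 30.0) = 6.8947/130.0000 = 0.05304 knots/m

0.0530 knots/m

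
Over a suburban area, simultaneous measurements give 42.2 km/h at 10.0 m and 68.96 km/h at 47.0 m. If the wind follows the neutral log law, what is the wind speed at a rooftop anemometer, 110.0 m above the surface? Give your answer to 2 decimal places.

Log law: V ∝ ln(z/z₀). From the pair, with r = V₁/V₂ = 0.61195,
ln z₀ = (ln z₁ − r·ln z₂)/(1 − r) = (2.3026 − 0.61195×3.8501)/0.38805 = -0.1379 → z₀ = 0.8712 m
V₃ = V₁ · ln(z₃/z₀)/ln(z₁/z₀) = 42.2 × 4.8384/2.4405 = 83.6637 km/h

83.66 km/h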